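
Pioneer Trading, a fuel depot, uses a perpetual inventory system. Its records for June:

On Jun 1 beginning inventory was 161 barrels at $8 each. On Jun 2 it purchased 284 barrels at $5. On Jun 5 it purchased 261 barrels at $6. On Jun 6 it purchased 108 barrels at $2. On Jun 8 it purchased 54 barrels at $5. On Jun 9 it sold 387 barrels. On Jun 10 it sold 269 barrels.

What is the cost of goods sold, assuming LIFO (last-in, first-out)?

COGS = $3,217

Jun 9, 387 sold [LIFO — newest first]: 54 @ $5 + 108 @ $2 + 225 @ $6 = $1,836
Jun 10, 269 sold [LIFO — newest first]: 36 @ $6 + 233 @ $5 = $1,381
Total COGS = $1,836 + $1,381 = $3,217
Ending inventory: 161 @ $8 + 51 @ $5 = $1,543
Check: goods available $4,760 = COGS $3,217 + ending $1,543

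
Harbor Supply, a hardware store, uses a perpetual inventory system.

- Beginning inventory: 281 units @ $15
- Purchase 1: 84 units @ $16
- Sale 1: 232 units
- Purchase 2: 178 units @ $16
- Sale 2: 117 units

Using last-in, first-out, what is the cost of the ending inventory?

Ending inventory = $2,971

Sale 1 (232) [LIFO — newest first]: 84 @ $16 + 148 @ $15 = $3,564
Sale 2 (117) [LIFO — newest first]: 117 @ $16 = $1,872
Total COGS = $3,564 + $1,872 = $5,436
Ending inventory: 133 @ $15 + 61 @ $16 = $2,971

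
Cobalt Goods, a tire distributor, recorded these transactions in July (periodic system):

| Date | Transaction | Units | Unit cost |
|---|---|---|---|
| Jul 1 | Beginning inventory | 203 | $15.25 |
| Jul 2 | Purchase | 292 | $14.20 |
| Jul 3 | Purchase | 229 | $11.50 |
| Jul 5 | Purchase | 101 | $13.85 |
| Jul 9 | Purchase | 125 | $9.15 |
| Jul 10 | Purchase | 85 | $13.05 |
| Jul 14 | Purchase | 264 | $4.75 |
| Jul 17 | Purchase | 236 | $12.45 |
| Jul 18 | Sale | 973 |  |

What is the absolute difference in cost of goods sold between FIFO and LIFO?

$3,011.35

FIFO COGS: 203 @ $15.25 + 292 @ $14.20 + 229 @ $11.50 + 101 @ $13.85 + 125 @ $9.15 + 23 @ $13.05 = $12,718.40
LIFO COGS: 236 @ $12.45 + 264 @ $4.75 + 85 @ $13.05 + 125 @ $9.15 + 101 @ $13.85 + 162 @ $11.50 = $9,707.05
Difference = |$12,718.40 − $9,707.05| = $3,011.35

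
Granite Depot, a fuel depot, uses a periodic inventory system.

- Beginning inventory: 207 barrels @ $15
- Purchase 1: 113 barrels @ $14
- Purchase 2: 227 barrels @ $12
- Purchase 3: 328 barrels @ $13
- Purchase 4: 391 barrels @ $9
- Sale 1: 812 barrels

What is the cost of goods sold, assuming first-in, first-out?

COGS = $10,856

Sale 1 (812) [FIFO — oldest first]: 207 @ $15 + 113 @ $14 + 227 @ $12 + 265 @ $13 = $10,856
Ending inventory: 63 @ $13 + 391 @ $9 = $4,338
Check: goods available $15,194 = COGS $10,856 + ending $4,338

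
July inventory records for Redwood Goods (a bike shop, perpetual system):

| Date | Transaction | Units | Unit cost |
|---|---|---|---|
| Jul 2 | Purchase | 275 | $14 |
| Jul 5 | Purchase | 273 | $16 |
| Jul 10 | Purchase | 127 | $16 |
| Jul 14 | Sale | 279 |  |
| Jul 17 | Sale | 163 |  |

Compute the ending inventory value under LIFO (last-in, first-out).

Jul 14, 279 sold [LIFO — newest first]: 127 @ $16 + 152 @ $16 = $4,464
Jul 17, 163 sold [LIFO — newest first]: 121 @ $16 + 42 @ $14 = $2,524
Total COGS = $4,464 + $2,524 = $6,988
Ending inventory: 233 @ $14 = $3,262

Ending inventory = $3,262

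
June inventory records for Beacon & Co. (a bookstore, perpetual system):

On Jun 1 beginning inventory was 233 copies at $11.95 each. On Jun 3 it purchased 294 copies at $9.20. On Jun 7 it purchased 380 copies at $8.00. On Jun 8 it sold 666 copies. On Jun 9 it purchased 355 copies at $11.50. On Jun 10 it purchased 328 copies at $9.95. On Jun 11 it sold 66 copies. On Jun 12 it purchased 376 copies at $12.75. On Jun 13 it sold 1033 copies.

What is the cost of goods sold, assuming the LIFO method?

Jun 8, 666 sold [LIFO — newest first]: 380 @ $8.00 + 286 @ $9.20 = $5,671.20
Jun 11, 66 sold [LIFO — newest first]: 66 @ $9.95 = $656.70
Jun 13, 1033 sold [LIFO — newest first]: 376 @ $12.75 + 262 @ $9.95 + 355 @ $11.50 + 8 @ $9.20 + 32 @ $11.95 = $11,939.40
Total COGS = $5,671.20 + $656.70 + $11,939.40 = $18,267.30
Ending inventory: 201 @ $11.95 = $2,401.95

COGS = $18,267.30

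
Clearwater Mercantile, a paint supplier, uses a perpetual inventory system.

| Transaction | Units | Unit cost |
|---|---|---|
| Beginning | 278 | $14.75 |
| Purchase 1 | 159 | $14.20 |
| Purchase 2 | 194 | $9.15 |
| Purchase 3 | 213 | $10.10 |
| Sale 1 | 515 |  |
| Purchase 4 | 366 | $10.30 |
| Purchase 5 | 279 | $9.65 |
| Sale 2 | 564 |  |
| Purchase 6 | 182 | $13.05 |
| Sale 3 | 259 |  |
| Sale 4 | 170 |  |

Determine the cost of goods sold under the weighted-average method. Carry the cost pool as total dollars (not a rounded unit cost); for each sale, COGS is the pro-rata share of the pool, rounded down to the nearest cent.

COGS = $17,254.35

After Beginning: 278 on hand, pool $4,100.50 (≈ $14.7500 each)
After Purchase 1: 437 on hand, pool $6,358.30 (≈ $14.5499 each)
After Purchase 2: 631 on hand, pool $8,133.40 (≈ $12.8897 each)
After Purchase 3: 844 on hand, pool $10,284.70 (≈ $12.1857 each)
Sale 1, sell 515: 515/844 × $10,284.70 → $6,275.61
After Purchase 4: 695 on hand, pool $7,778.89 (≈ $11.1926 each)
After Purchase 5: 974 on hand, pool $10,471.24 (≈ $10.7508 each)
Sale 2, sell 564: 564/974 × $10,471.24 → $6,063.42
After Purchase 6: 592 on hand, pool $6,782.92 (≈ $11.4576 each)
Sale 3, sell 259: 259/592 × $6,782.92 → $2,967.52
Sale 4, sell 170: 170/333 × $3,815.40 → $1,947.80
Total COGS = $6,275.61 + $6,063.42 + $2,967.52 + $1,947.80 = $17,254.35
Ending inventory (cost pool remaining) = $1,867.60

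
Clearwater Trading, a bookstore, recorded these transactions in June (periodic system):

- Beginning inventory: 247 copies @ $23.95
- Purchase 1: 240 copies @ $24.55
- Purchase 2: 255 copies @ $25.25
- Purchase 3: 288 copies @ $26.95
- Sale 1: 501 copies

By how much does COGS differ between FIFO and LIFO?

FIFO COGS: 247 @ $23.95 + 240 @ $24.55 + 14 @ $25.25 = $12,161.15
LIFO COGS: 288 @ $26.95 + 213 @ $25.25 = $13,139.85
Difference = |$12,161.15 − $13,139.85| = $978.70

$978.70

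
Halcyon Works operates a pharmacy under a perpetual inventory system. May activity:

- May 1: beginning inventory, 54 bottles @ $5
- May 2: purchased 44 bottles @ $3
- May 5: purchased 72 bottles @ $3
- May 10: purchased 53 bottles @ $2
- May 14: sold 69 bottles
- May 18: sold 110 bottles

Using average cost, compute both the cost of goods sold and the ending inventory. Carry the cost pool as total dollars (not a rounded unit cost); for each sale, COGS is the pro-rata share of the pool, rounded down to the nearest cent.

After May 1: 54 on hand, pool $270.00 (≈ $5.0000 each)
After May 2: 98 on hand, pool $402.00 (≈ $4.1020 each)
After May 5: 170 on hand, pool $618.00 (≈ $3.6353 each)
After May 10: 223 on hand, pool $724.00 (≈ $3.2466 each)
May 14, sell 69: 69/223 × $724.00 → $224.01
May 18, sell 110: 110/154 × $499.99 → $357.13
Total COGS = $224.01 + $357.13 = $581.14
Ending inventory (cost pool remaining) = $142.86

COGS = $581.14; ending inventory = $142.86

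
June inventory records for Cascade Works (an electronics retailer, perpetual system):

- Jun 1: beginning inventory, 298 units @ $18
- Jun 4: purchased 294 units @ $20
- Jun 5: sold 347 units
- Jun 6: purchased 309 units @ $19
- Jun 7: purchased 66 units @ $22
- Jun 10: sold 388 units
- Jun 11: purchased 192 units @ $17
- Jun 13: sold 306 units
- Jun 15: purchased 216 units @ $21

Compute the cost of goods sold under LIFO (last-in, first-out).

COGS = $19,707

Jun 5, 347 sold [LIFO — newest first]: 294 @ $20 + 53 @ $18 = $6,834
Jun 10, 388 sold [LIFO — newest first]: 66 @ $22 + 309 @ $19 + 13 @ $18 = $7,557
Jun 13, 306 sold [LIFO — newest first]: 192 @ $17 + 114 @ $18 = $5,316
Total COGS = $6,834 + $7,557 + $5,316 = $19,707
Ending inventory: 118 @ $18 + 216 @ $21 = $6,660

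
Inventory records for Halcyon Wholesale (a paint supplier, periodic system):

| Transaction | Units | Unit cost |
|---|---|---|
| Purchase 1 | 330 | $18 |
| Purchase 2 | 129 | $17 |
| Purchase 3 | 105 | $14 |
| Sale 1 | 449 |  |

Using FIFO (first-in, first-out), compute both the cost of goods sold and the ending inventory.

COGS = $7,963; ending inventory = $1,640

Sale 1 (449) [FIFO — oldest first]: 330 @ $18 + 119 @ $17 = $7,963
Ending inventory: 10 @ $17 + 105 @ $14 = $1,640
Check: goods available $9,603 = COGS $7,963 + ending $1,640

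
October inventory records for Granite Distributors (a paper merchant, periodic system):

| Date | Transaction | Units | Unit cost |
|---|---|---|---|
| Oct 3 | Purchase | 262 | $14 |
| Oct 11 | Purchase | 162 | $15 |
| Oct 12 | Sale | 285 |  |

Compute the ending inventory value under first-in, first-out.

Ending inventory = $2,085

Oct 12, 285 sold [FIFO — oldest first]: 262 @ $14 + 23 @ $15 = $4,013
Ending inventory: 139 @ $15 = $2,085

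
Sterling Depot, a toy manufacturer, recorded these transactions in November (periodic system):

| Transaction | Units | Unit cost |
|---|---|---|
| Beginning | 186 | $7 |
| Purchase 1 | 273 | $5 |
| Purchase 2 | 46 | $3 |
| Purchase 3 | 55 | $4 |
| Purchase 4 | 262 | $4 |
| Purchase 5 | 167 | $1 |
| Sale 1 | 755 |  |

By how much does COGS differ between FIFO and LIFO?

FIFO COGS: 186 @ $7 + 273 @ $5 + 46 @ $3 + 55 @ $4 + 195 @ $4 = $3,805
LIFO COGS: 167 @ $1 + 262 @ $4 + 55 @ $4 + 46 @ $3 + 225 @ $5 = $2,698
Difference = |$3,805 − $2,698| = $1,107

$1,107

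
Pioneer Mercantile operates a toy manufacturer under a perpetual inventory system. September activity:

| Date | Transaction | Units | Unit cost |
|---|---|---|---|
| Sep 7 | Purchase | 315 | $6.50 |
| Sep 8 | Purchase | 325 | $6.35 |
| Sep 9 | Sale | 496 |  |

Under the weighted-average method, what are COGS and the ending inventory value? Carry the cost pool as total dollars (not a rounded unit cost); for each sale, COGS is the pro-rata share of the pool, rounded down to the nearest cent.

After Sep 7: 315 on hand, pool $2,047.50 (≈ $6.5000 each)
After Sep 8: 640 on hand, pool $4,111.25 (≈ $6.4238 each)
Sep 9, sell 496: 496/640 × $4,111.25 → $3,186.21
Ending inventory (cost pool remaining) = $925.04

COGS = $3,186.21; ending inventory = $925.04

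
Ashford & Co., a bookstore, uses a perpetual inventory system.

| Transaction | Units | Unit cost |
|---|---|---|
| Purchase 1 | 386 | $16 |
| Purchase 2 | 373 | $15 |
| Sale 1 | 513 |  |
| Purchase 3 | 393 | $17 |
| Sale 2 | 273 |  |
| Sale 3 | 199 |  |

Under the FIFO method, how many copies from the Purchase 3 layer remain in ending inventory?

167

Sale 1 (513) [FIFO — oldest first]: 386 @ $16 + 127 @ $15 = $8,081
Sale 2 (273) [FIFO — oldest first]: 246 @ $15 + 27 @ $17 = $4,149
Sale 3 (199) [FIFO — oldest first]: 199 @ $17 = $3,383
Total COGS = $8,081 + $4,149 + $3,383 = $15,613
Ending inventory: 167 @ $17 = $2,839
Check: goods available $18,452 = COGS $15,613 + ending $2,839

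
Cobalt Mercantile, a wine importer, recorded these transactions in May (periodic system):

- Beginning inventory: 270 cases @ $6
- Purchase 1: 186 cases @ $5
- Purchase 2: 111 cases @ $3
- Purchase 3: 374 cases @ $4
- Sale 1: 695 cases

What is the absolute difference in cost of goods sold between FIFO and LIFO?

FIFO COGS: 270 @ $6 + 186 @ $5 + 111 @ $3 + 128 @ $4 = $3,395
LIFO COGS: 374 @ $4 + 111 @ $3 + 186 @ $5 + 24 @ $6 = $2,903
Difference = |$3,395 − $2,903| = $492

$492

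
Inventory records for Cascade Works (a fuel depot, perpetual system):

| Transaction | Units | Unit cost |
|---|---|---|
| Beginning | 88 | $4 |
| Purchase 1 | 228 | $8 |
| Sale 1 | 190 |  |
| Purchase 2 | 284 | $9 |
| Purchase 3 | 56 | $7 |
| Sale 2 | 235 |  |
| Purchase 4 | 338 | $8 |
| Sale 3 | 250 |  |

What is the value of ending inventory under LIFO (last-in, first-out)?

Ending inventory = $2,305

Sale 1 (190) [LIFO — newest first]: 190 @ $8 = $1,520
Sale 2 (235) [LIFO — newest first]: 56 @ $7 + 179 @ $9 = $2,003
Sale 3 (250) [LIFO — newest first]: 250 @ $8 = $2,000
Total COGS = $1,520 + $2,003 + $2,000 = $5,523
Ending inventory: 88 @ $4 + 38 @ $8 + 105 @ $9 + 88 @ $8 = $2,305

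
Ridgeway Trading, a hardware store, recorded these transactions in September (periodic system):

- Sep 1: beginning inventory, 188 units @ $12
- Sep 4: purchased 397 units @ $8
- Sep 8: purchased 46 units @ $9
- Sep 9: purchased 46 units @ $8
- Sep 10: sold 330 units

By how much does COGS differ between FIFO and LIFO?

$706

FIFO COGS: 188 @ $12 + 142 @ $8 = $3,392
LIFO COGS: 46 @ $8 + 46 @ $9 + 238 @ $8 = $2,686
Difference = |$3,392 − $2,686| = $706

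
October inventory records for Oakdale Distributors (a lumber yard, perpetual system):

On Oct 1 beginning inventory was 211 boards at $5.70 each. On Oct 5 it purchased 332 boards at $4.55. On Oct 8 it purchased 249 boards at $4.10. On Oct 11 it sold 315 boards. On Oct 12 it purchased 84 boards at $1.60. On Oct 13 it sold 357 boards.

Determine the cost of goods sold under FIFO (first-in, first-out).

Oct 11, 315 sold [FIFO — oldest first]: 211 @ $5.70 + 104 @ $4.55 = $1,675.90
Oct 13, 357 sold [FIFO — oldest first]: 228 @ $4.55 + 129 @ $4.10 = $1,566.30
Total COGS = $1,675.90 + $1,566.30 = $3,242.20
Ending inventory: 120 @ $4.10 + 84 @ $1.60 = $626.40

COGS = $3,242.20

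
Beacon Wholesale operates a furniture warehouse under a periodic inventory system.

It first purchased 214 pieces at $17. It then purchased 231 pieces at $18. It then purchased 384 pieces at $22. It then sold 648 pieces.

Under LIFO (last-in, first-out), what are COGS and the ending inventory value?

COGS = $13,167; ending inventory = $3,077

Sale 1 (648) [LIFO — newest first]: 384 @ $22 + 231 @ $18 + 33 @ $17 = $13,167
Ending inventory: 181 @ $17 = $3,077
Check: goods available $16,244 = COGS $13,167 + ending $3,077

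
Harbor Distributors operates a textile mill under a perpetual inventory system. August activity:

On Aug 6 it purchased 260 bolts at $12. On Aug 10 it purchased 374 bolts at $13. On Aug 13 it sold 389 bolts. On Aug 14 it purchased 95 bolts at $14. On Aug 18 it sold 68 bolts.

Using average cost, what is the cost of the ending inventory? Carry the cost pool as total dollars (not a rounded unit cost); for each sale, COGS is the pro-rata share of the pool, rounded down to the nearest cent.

Ending inventory = $3,531.63

After Aug 6: 260 on hand, pool $3,120.00 (≈ $12.0000 each)
After Aug 10: 634 on hand, pool $7,982.00 (≈ $12.5899 each)
Aug 13, sell 389: 389/634 × $7,982.00 → $4,897.47
After Aug 14: 340 on hand, pool $4,414.53 (≈ $12.9839 each)
Aug 18, sell 68: 68/340 × $4,414.53 → $882.90
Total COGS = $4,897.47 + $882.90 = $5,780.37
Ending inventory (cost pool remaining) = $3,531.63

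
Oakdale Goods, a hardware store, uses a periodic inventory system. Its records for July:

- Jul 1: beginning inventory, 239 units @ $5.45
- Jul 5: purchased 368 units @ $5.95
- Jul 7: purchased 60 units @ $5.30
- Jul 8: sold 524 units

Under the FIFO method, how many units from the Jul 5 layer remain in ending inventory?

83

Jul 8, 524 sold [FIFO — oldest first]: 239 @ $5.45 + 285 @ $5.95 = $2,998.30
Ending inventory: 83 @ $5.95 + 60 @ $5.30 = $811.85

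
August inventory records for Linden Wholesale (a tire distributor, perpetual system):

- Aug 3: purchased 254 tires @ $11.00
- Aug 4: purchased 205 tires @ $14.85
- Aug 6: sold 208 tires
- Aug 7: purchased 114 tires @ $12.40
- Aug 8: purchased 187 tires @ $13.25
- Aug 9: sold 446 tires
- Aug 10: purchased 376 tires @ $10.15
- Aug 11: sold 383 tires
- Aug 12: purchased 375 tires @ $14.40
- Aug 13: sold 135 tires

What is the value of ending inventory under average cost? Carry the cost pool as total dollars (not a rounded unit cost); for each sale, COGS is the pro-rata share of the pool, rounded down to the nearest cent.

Ending inventory = $4,622.48

After Aug 3: 254 on hand, pool $2,794.00 (≈ $11.0000 each)
After Aug 4: 459 on hand, pool $5,838.25 (≈ $12.7195 each)
Aug 6, sell 208: 208/459 × $5,838.25 → $2,645.65
After Aug 7: 365 on hand, pool $4,606.20 (≈ $12.6197 each)
After Aug 8: 552 on hand, pool $7,083.95 (≈ $12.8332 each)
Aug 9, sell 446: 446/552 × $7,083.95 → $5,723.62
After Aug 10: 482 on hand, pool $5,176.73 (≈ $10.7401 each)
Aug 11, sell 383: 383/482 × $5,176.73 → $4,113.45
After Aug 12: 474 on hand, pool $6,463.28 (≈ $13.6356 each)
Aug 13, sell 135: 135/474 × $6,463.28 → $1,840.80
Total COGS = $2,645.65 + $5,723.62 + $4,113.45 + $1,840.80 = $14,323.52
Ending inventory (cost pool remaining) = $4,622.48
Check: goods available $18,946.00 = COGS $14,323.52 + ending $4,622.48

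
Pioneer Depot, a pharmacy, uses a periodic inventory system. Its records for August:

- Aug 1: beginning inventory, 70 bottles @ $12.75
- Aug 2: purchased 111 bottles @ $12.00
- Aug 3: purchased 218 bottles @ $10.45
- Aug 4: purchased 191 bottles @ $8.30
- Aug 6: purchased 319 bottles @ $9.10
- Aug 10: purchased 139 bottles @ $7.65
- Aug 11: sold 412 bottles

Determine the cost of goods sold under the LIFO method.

Aug 11, 412 sold [LIFO — newest first]: 139 @ $7.65 + 273 @ $9.10 = $3,547.65
Ending inventory: 70 @ $12.75 + 111 @ $12.00 + 218 @ $10.45 + 191 @ $8.30 + 46 @ $9.10 = $6,506.50

COGS = $3,547.65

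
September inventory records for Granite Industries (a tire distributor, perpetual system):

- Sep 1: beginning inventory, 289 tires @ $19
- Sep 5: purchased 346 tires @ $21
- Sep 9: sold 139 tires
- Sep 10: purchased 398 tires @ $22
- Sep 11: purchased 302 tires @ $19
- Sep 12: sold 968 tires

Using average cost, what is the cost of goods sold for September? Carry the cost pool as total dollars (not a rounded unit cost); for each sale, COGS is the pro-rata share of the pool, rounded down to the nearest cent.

After Sep 1: 289 on hand, pool $5,491.00 (≈ $19.0000 each)
After Sep 5: 635 on hand, pool $12,757.00 (≈ $20.0898 each)
Sep 9, sell 139: 139/635 × $12,757.00 → $2,792.47
After Sep 10: 894 on hand, pool $18,720.53 (≈ $20.9402 each)
After Sep 11: 1196 on hand, pool $24,458.53 (≈ $20.4503 each)
Sep 12, sell 968: 968/1196 × $24,458.53 → $19,795.86
Total COGS = $2,792.47 + $19,795.86 = $22,588.33
Ending inventory (cost pool remaining) = $4,662.67
Check: goods available $27,251.00 = COGS $22,588.33 + ending $4,662.67

COGS = $22,588.33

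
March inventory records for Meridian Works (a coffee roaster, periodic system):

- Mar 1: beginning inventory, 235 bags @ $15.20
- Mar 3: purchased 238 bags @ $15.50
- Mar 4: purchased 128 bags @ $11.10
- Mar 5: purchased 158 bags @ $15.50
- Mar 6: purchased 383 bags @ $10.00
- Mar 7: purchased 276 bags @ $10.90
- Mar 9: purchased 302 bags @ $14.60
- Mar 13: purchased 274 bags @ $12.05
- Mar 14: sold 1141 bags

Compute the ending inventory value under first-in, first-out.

Mar 14, 1141 sold [FIFO — oldest first]: 235 @ $15.20 + 238 @ $15.50 + 128 @ $11.10 + 158 @ $15.50 + 382 @ $10.00 = $14,950.80
Ending inventory: 1 @ $10.00 + 276 @ $10.90 + 302 @ $14.60 + 274 @ $12.05 = $10,729.30
Check: goods available $25,680.10 = COGS $14,950.80 + ending $10,729.30

Ending inventory = $10,729.30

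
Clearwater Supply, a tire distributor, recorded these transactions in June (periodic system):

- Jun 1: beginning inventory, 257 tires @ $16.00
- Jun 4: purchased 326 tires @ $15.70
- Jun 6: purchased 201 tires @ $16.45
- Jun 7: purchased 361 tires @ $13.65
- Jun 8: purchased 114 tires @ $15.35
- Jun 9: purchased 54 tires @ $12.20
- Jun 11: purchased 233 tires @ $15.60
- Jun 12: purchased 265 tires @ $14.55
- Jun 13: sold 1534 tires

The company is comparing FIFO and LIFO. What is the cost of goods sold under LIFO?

FIFO COGS: 257 @ $16.00 + 326 @ $15.70 + 201 @ $16.45 + 361 @ $13.65 + 114 @ $15.35 + 54 @ $12.20 + 221 @ $15.60 = $23,320.60
LIFO COGS: 265 @ $14.55 + 233 @ $15.60 + 54 @ $12.20 + 114 @ $15.35 + 361 @ $13.65 + 201 @ $16.45 + 306 @ $15.70 = $22,937.55

COGS = $22,937.55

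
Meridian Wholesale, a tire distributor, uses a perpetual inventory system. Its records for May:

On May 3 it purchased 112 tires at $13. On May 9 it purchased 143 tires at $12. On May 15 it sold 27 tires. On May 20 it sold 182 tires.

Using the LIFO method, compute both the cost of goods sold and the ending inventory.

COGS = $2,574; ending inventory = $598

May 15, 27 sold [LIFO — newest first]: 27 @ $12 = $324
May 20, 182 sold [LIFO — newest first]: 116 @ $12 + 66 @ $13 = $2,250
Total COGS = $324 + $2,250 = $2,574
Ending inventory: 46 @ $13 = $598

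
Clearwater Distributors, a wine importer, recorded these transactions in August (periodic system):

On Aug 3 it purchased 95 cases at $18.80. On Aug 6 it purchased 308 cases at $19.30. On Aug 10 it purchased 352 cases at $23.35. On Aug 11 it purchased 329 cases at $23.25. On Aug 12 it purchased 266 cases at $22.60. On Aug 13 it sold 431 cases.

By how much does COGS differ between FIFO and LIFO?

$1,463.65

FIFO COGS: 95 @ $18.80 + 308 @ $19.30 + 28 @ $23.35 = $8,384.20
LIFO COGS: 266 @ $22.60 + 165 @ $23.25 = $9,847.85
Difference = |$8,384.20 − $9,847.85| = $1,463.65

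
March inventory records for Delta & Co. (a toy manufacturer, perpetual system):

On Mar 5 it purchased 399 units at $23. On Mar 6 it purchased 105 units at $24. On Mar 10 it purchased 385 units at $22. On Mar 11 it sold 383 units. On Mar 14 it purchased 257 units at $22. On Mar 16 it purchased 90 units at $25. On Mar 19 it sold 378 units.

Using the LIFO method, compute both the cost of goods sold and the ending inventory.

Mar 11, 383 sold [LIFO — newest first]: 383 @ $22 = $8,426
Mar 19, 378 sold [LIFO — newest first]: 90 @ $25 + 257 @ $22 + 2 @ $22 + 29 @ $24 = $8,644
Total COGS = $8,426 + $8,644 = $17,070
Ending inventory: 399 @ $23 + 76 @ $24 = $11,001

COGS = $17,070; ending inventory = $11,001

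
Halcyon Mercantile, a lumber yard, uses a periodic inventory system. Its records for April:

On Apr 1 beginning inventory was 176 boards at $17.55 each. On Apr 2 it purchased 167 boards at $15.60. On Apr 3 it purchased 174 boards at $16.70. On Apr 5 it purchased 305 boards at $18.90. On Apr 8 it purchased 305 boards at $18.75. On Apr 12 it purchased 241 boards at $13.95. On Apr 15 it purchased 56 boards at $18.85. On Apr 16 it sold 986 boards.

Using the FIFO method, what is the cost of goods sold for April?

COGS = $17,439.30

Apr 16, 986 sold [FIFO — oldest first]: 176 @ $17.55 + 167 @ $15.60 + 174 @ $16.70 + 305 @ $18.90 + 164 @ $18.75 = $17,439.30
Ending inventory: 141 @ $18.75 + 241 @ $13.95 + 56 @ $18.85 = $7,061.30
Check: goods available $24,500.60 = COGS $17,439.30 + ending $7,061.30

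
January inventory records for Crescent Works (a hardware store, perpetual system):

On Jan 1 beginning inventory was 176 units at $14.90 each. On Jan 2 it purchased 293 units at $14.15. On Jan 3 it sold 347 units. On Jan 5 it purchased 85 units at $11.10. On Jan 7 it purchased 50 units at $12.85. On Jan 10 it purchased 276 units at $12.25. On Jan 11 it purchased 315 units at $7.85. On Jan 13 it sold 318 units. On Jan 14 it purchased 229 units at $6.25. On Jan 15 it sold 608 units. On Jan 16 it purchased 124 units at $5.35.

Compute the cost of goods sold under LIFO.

COGS = $13,499.65

Jan 3, 347 sold [LIFO — newest first]: 293 @ $14.15 + 54 @ $14.90 = $4,950.55
Jan 13, 318 sold [LIFO — newest first]: 315 @ $7.85 + 3 @ $12.25 = $2,509.50
Jan 15, 608 sold [LIFO — newest first]: 229 @ $6.25 + 273 @ $12.25 + 50 @ $12.85 + 56 @ $11.10 = $6,039.60
Total COGS = $4,950.55 + $2,509.50 + $6,039.60 = $13,499.65
Ending inventory: 122 @ $14.90 + 29 @ $11.10 + 124 @ $5.35 = $2,803.10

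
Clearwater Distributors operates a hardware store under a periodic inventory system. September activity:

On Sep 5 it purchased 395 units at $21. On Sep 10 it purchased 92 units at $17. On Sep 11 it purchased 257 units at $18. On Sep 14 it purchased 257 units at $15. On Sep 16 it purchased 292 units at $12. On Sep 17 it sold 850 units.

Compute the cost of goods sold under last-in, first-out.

Sep 17, 850 sold [LIFO — newest first]: 292 @ $12 + 257 @ $15 + 257 @ $18 + 44 @ $17 = $12,733
Ending inventory: 395 @ $21 + 48 @ $17 = $9,111

COGS = $12,733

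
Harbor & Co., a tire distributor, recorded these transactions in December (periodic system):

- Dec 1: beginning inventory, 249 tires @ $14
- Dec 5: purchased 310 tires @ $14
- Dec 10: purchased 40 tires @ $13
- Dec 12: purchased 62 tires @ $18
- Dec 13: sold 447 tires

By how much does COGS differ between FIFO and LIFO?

FIFO COGS: 249 @ $14 + 198 @ $14 = $6,258
LIFO COGS: 62 @ $18 + 40 @ $13 + 310 @ $14 + 35 @ $14 = $6,466
Difference = |$6,258 − $6,466| = $208

$208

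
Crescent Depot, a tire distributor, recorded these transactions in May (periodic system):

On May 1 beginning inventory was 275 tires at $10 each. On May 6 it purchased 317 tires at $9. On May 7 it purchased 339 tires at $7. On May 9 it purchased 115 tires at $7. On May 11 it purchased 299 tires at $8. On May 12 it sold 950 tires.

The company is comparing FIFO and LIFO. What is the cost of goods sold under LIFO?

COGS = $7,343

FIFO COGS: 275 @ $10 + 317 @ $9 + 339 @ $7 + 19 @ $7 = $8,109
LIFO COGS: 299 @ $8 + 115 @ $7 + 339 @ $7 + 197 @ $9 = $7,343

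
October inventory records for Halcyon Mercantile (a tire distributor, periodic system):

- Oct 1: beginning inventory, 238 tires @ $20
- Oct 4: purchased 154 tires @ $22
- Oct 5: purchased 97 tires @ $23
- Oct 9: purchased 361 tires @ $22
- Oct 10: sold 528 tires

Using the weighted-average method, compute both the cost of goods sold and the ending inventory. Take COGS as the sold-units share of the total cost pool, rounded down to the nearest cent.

COGS = $11,380.57; ending inventory = $6,940.43

Oct 10, sell 528: 528/850 × $18,321.00 → $11,380.57
Ending inventory (cost pool remaining) = $6,940.43
Check: goods available $18,321.00 = COGS $11,380.57 + ending $6,940.43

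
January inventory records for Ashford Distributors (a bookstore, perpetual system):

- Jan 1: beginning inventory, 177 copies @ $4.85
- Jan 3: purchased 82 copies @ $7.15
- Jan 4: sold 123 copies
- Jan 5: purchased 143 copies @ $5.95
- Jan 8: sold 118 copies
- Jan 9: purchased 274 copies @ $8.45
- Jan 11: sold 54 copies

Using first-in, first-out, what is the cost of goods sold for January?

Jan 4, 123 sold [FIFO — oldest first]: 123 @ $4.85 = $596.55
Jan 8, 118 sold [FIFO — oldest first]: 54 @ $4.85 + 64 @ $7.15 = $719.50
Jan 11, 54 sold [FIFO — oldest first]: 18 @ $7.15 + 36 @ $5.95 = $342.90
Total COGS = $596.55 + $719.50 + $342.90 = $1,658.95
Ending inventory: 107 @ $5.95 + 274 @ $8.45 = $2,951.95
Check: goods available $4,610.90 = COGS $1,658.95 + ending $2,951.95

COGS = $1,658.95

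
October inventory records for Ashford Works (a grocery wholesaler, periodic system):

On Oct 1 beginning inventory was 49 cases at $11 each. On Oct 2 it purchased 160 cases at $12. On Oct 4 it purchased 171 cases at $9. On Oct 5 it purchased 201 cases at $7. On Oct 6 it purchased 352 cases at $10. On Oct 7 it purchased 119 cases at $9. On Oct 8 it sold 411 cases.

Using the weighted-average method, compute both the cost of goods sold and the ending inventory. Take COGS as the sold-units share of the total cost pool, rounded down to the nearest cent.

Oct 8, sell 411: 411/1052 × $9,996.00 → $3,905.28
Ending inventory (cost pool remaining) = $6,090.72

COGS = $3,905.28; ending inventory = $6,090.72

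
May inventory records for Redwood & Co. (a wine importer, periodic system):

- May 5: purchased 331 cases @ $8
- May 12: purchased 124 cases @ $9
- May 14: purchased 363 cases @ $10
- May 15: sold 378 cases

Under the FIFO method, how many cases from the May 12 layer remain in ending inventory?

77

May 15, 378 sold [FIFO — oldest first]: 331 @ $8 + 47 @ $9 = $3,071
Ending inventory: 77 @ $9 + 363 @ $10 = $4,323
Check: goods available $7,394 = COGS $3,071 + ending $4,323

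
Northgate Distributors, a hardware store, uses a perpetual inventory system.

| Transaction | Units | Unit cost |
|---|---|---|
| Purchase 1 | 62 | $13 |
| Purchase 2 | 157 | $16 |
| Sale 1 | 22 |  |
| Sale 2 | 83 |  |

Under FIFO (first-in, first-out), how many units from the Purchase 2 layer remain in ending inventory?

Sale 1 (22) [FIFO — oldest first]: 22 @ $13 = $286
Sale 2 (83) [FIFO — oldest first]: 40 @ $13 + 43 @ $16 = $1,208
Total COGS = $286 + $1,208 = $1,494
Ending inventory: 114 @ $16 = $1,824
Check: goods available $3,318 = COGS $1,494 + ending $1,824

114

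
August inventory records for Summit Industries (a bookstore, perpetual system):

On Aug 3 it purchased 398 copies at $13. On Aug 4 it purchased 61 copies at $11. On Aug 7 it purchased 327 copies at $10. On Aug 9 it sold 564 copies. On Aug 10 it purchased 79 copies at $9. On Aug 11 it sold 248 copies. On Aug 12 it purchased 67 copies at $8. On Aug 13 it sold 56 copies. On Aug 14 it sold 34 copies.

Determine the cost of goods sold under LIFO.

COGS = $9,972

Aug 9, 564 sold [LIFO — newest first]: 327 @ $10 + 61 @ $11 + 176 @ $13 = $6,229
Aug 11, 248 sold [LIFO — newest first]: 79 @ $9 + 169 @ $13 = $2,908
Aug 13, 56 sold [LIFO — newest first]: 56 @ $8 = $448
Aug 14, 34 sold [LIFO — newest first]: 11 @ $8 + 23 @ $13 = $387
Total COGS = $6,229 + $2,908 + $448 + $387 = $9,972
Ending inventory: 30 @ $13 = $390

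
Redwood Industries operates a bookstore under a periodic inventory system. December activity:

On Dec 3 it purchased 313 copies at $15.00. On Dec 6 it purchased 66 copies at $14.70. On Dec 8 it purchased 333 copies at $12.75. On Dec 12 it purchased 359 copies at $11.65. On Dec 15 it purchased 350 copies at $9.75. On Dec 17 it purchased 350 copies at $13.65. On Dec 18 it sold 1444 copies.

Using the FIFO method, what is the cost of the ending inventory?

Dec 18, 1444 sold [FIFO — oldest first]: 313 @ $15.00 + 66 @ $14.70 + 333 @ $12.75 + 359 @ $11.65 + 350 @ $9.75 + 23 @ $13.65 = $17,819.75
Ending inventory: 327 @ $13.65 = $4,463.55

Ending inventory = $4,463.55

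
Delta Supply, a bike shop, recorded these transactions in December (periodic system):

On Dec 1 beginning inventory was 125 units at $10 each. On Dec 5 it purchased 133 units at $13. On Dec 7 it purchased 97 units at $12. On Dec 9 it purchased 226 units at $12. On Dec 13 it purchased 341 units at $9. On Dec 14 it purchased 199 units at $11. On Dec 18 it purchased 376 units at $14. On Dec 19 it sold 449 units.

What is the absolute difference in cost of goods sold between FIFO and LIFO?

$796

FIFO COGS: 125 @ $10 + 133 @ $13 + 97 @ $12 + 94 @ $12 = $5,271
LIFO COGS: 376 @ $14 + 73 @ $11 = $6,067
Difference = |$5,271 − $6,067| = $796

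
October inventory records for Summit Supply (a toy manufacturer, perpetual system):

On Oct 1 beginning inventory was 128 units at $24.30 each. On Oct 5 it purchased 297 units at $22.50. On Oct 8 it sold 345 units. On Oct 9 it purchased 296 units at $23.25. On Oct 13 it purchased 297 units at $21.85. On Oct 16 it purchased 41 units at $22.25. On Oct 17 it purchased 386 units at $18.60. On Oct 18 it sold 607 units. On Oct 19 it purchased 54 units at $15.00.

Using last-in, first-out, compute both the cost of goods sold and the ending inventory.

COGS = $19,873.75; ending inventory = $12,192.45

Oct 8, 345 sold [LIFO — newest first]: 297 @ $22.50 + 48 @ $24.30 = $7,848.90
Oct 18, 607 sold [LIFO — newest first]: 386 @ $18.60 + 41 @ $22.25 + 180 @ $21.85 = $12,024.85
Total COGS = $7,848.90 + $12,024.85 = $19,873.75
Ending inventory: 80 @ $24.30 + 296 @ $23.25 + 117 @ $21.85 + 54 @ $15.00 = $12,192.45
Check: goods available $32,066.20 = COGS $19,873.75 + ending $12,192.45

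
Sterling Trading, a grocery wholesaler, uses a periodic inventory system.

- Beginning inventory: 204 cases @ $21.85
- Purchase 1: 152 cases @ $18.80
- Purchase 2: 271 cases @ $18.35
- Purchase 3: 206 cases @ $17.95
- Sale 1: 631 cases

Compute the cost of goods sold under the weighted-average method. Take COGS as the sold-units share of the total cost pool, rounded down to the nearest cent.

COGS = $12,109.10

Sale 1, sell 631: 631/833 × $15,985.55 → $12,109.10
Ending inventory (cost pool remaining) = $3,876.45
Check: goods available $15,985.55 = COGS $12,109.10 + ending $3,876.45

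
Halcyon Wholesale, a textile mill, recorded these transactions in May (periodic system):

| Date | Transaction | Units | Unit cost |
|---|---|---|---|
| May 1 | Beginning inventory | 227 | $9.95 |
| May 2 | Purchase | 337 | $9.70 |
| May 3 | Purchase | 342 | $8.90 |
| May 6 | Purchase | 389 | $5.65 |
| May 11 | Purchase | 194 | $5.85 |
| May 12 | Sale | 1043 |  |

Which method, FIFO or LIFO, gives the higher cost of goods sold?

FIFO COGS: 227 @ $9.95 + 337 @ $9.70 + 342 @ $8.90 + 137 @ $5.65 = $9,345.40
LIFO COGS: 194 @ $5.85 + 389 @ $5.65 + 342 @ $8.90 + 118 @ $9.70 = $7,521.15

FIFO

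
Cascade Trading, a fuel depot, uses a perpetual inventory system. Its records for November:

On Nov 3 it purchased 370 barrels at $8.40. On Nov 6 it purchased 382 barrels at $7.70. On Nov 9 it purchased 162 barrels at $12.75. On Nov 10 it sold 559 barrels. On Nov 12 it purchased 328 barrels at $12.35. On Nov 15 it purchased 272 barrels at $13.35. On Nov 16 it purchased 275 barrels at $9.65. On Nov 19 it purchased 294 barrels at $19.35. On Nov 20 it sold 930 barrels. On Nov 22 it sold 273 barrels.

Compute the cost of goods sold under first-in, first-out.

COGS = $18,190.10

Nov 10, 559 sold [FIFO — oldest first]: 370 @ $8.40 + 189 @ $7.70 = $4,563.30
Nov 20, 930 sold [FIFO — oldest first]: 193 @ $7.70 + 162 @ $12.75 + 328 @ $12.35 + 247 @ $13.35 = $10,899.85
Nov 22, 273 sold [FIFO — oldest first]: 25 @ $13.35 + 248 @ $9.65 = $2,726.95
Total COGS = $4,563.30 + $10,899.85 + $2,726.95 = $18,190.10
Ending inventory: 27 @ $9.65 + 294 @ $19.35 = $5,949.45
Check: goods available $24,139.55 = COGS $18,190.10 + ending $5,949.45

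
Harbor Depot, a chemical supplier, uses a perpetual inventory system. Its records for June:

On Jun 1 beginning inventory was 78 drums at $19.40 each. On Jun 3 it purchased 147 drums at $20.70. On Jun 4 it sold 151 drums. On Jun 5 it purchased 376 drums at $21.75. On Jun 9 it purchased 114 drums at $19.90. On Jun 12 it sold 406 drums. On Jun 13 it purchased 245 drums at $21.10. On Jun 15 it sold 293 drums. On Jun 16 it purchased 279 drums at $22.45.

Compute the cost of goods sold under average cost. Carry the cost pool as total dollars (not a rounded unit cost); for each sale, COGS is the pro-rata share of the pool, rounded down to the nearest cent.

After Jun 1: 78 on hand, pool $1,513.20 (≈ $19.4000 each)
After Jun 3: 225 on hand, pool $4,556.10 (≈ $20.2493 each)
Jun 4, sell 151: 151/225 × $4,556.10 → $3,057.64
After Jun 5: 450 on hand, pool $9,676.46 (≈ $21.5032 each)
After Jun 9: 564 on hand, pool $11,945.06 (≈ $21.1792 each)
Jun 12, sell 406: 406/564 × $11,945.06 → $8,598.74
After Jun 13: 403 on hand, pool $8,515.82 (≈ $21.1311 each)
Jun 15, sell 293: 293/403 × $8,515.82 → $6,191.40
After Jun 16: 389 on hand, pool $8,587.97 (≈ $22.0770 each)
Total COGS = $3,057.64 + $8,598.74 + $6,191.40 = $17,847.78
Ending inventory (cost pool remaining) = $8,587.97

COGS = $17,847.78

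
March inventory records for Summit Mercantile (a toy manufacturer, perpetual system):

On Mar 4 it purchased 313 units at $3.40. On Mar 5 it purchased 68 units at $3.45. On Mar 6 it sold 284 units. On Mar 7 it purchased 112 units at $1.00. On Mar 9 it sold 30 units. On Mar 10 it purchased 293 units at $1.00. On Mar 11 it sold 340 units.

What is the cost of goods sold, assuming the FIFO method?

COGS = $1,571.80

Mar 6, 284 sold [FIFO — oldest first]: 284 @ $3.40 = $965.60
Mar 9, 30 sold [FIFO — oldest first]: 29 @ $3.40 + 1 @ $3.45 = $102.05
Mar 11, 340 sold [FIFO — oldest first]: 67 @ $3.45 + 112 @ $1.00 + 161 @ $1.00 = $504.15
Total COGS = $965.60 + $102.05 + $504.15 = $1,571.80
Ending inventory: 132 @ $1.00 = $132.00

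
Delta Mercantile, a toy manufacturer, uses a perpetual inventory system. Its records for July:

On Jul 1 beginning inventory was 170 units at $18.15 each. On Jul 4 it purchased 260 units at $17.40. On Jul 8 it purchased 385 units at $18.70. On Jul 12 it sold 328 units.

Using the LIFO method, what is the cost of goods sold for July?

COGS = $6,133.60

Jul 12, 328 sold [LIFO — newest first]: 328 @ $18.70 = $6,133.60
Ending inventory: 170 @ $18.15 + 260 @ $17.40 + 57 @ $18.70 = $8,675.40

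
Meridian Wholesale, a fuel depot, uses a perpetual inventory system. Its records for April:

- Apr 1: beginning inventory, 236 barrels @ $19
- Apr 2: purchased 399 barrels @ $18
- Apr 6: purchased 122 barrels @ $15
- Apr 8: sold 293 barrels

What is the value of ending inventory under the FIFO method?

Ending inventory = $7,986

Apr 8, 293 sold [FIFO — oldest first]: 236 @ $19 + 57 @ $18 = $5,510
Ending inventory: 342 @ $18 + 122 @ $15 = $7,986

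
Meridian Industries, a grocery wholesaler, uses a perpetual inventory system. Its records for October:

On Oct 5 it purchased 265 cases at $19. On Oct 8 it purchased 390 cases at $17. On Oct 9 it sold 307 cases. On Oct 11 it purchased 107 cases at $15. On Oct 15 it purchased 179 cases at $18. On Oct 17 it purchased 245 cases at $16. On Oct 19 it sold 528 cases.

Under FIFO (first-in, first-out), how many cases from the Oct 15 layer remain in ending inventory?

106

Oct 9, 307 sold [FIFO — oldest first]: 265 @ $19 + 42 @ $17 = $5,749
Oct 19, 528 sold [FIFO — oldest first]: 348 @ $17 + 107 @ $15 + 73 @ $18 = $8,835
Total COGS = $5,749 + $8,835 = $14,584
Ending inventory: 106 @ $18 + 245 @ $16 = $5,828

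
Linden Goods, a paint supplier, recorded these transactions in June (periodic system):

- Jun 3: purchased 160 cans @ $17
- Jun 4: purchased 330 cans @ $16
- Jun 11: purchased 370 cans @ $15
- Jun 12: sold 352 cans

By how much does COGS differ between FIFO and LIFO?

$512

FIFO COGS: 160 @ $17 + 192 @ $16 = $5,792
LIFO COGS: 352 @ $15 = $5,280
Difference = |$5,792 − $5,280| = $512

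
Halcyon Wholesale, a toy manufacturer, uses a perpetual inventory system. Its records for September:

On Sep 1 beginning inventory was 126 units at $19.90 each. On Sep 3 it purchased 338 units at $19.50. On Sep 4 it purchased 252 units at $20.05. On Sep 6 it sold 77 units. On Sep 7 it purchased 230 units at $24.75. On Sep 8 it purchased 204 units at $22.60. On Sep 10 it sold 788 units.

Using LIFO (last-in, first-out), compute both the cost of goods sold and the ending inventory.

Sep 6, 77 sold [LIFO — newest first]: 77 @ $20.05 = $1,543.85
Sep 10, 788 sold [LIFO — newest first]: 204 @ $22.60 + 230 @ $24.75 + 175 @ $20.05 + 179 @ $19.50 = $17,302.15
Total COGS = $1,543.85 + $17,302.15 = $18,846.00
Ending inventory: 126 @ $19.90 + 159 @ $19.50 = $5,607.90

COGS = $18,846.00; ending inventory = $5,607.90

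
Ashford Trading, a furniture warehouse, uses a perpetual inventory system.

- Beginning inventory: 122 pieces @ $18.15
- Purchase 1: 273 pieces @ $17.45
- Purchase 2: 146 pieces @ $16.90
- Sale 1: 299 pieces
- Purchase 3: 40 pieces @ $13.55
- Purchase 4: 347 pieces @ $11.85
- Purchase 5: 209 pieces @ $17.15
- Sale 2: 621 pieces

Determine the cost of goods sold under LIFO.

Sale 1 (299) [LIFO — newest first]: 146 @ $16.90 + 153 @ $17.45 = $5,137.25
Sale 2 (621) [LIFO — newest first]: 209 @ $17.15 + 347 @ $11.85 + 40 @ $13.55 + 25 @ $17.45 = $8,674.55
Total COGS = $5,137.25 + $8,674.55 = $13,811.80
Ending inventory: 122 @ $18.15 + 95 @ $17.45 = $3,872.05
Check: goods available $17,683.85 = COGS $13,811.80 + ending $3,872.05

COGS = $13,811.80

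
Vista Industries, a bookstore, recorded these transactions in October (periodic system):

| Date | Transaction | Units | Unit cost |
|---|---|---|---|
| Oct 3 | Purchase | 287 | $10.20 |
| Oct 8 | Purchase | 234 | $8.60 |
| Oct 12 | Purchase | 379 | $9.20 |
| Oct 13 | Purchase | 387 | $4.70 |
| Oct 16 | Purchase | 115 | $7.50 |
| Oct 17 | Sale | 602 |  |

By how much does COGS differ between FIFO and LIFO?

$2,083.60

FIFO COGS: 287 @ $10.20 + 234 @ $8.60 + 81 @ $9.20 = $5,685.00
LIFO COGS: 115 @ $7.50 + 387 @ $4.70 + 100 @ $9.20 = $3,601.40
Difference = |$5,685.00 − $3,601.40| = $2,083.60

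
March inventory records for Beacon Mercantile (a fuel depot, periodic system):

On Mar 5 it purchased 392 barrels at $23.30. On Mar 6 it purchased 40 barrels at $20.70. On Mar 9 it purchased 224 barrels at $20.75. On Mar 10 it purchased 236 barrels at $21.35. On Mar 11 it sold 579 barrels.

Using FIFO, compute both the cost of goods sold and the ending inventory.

Mar 11, 579 sold [FIFO — oldest first]: 392 @ $23.30 + 40 @ $20.70 + 147 @ $20.75 = $13,011.85
Ending inventory: 77 @ $20.75 + 236 @ $21.35 = $6,636.35
Check: goods available $19,648.20 = COGS $13,011.85 + ending $6,636.35

COGS = $13,011.85; ending inventory = $6,636.35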